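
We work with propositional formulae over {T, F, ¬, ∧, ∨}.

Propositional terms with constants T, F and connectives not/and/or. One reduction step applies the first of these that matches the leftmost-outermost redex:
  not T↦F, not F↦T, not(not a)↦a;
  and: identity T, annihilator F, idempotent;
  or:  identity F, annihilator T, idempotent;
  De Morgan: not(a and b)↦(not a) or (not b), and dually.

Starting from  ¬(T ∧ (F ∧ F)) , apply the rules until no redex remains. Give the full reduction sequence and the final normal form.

  start: ¬(T ∧ (F ∧ F))
  [1] ¬T ∨ ¬(F ∧ F)
  [2] F ∨ ¬(F ∧ F)
  [3] ¬(F ∧ F)
  [4] ¬F ∨ ¬F
  [5] ¬F
  [6] T

Answer: normal form = T  (in 6 steps)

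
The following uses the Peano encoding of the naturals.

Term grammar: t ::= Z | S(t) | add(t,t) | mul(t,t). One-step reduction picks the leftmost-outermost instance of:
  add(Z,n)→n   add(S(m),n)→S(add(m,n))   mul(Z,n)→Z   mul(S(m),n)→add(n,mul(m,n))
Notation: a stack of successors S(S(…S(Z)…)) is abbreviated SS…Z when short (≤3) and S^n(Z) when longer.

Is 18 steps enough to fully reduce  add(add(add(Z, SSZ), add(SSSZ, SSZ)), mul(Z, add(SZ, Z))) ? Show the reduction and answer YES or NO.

Answer: YES — reaches normal form S^7(Z) in 17 ≤ 18 steps

Derivation:
  start: add(add(add(Z, SSZ), add(SSSZ, SSZ)), mul(Z, add(SZ, Z)))
  step 1: add(add(SSZ, add(SSSZ, SSZ)), mul(Z, add(SZ, Z)))
  step 2: add(S(add(SZ, add(SSSZ, SSZ))), mul(Z, add(SZ, Z)))
  step 3: S(add(add(SZ, add(SSSZ, SSZ)), mul(Z, add(SZ, Z))))
  step 4: S(add(S(add(Z, add(SSSZ, SSZ))), mul(Z, add(SZ, Z))))
  step 5: S(S(add(add(Z, add(SSSZ, SSZ)), mul(Z, add(SZ, Z)))))
  step 6: S(S(add(add(SSSZ, SSZ), mul(Z, add(SZ, Z)))))
  step 7: S(S(add(S(add(SSZ, SSZ)), mul(Z, add(SZ, Z)))))
  step 8: S(S(S(add(add(SSZ, SSZ), mul(Z, add(SZ, Z))))))
  step 9: S(S(S(add(S(add(SZ, SSZ)), mul(Z, add(SZ, Z))))))
  step 10: S(S(S(S(add(add(SZ, SSZ), mul(Z, add(SZ, Z)))))))
  step 11: S(S(S(S(add(S(add(Z, SSZ)), mul(Z, add(SZ, Z)))))))
  step 12: S(S(S(S(S(add(add(Z, SSZ), mul(Z, add(SZ, Z))))))))
  step 13: S(S(S(S(S(add(SSZ, mul(Z, add(SZ, Z))))))))
  step 14: S(S(S(S(S(S(add(SZ, mul(Z, add(SZ, Z)))))))))
  step 15: S(S(S(S(S(S(S(add(Z, mul(Z, add(SZ, Z))))))))))
  step 16: S(S(S(S(S(S(S(mul(Z, add(SZ, Z)))))))))
  step 17: S^7(Z)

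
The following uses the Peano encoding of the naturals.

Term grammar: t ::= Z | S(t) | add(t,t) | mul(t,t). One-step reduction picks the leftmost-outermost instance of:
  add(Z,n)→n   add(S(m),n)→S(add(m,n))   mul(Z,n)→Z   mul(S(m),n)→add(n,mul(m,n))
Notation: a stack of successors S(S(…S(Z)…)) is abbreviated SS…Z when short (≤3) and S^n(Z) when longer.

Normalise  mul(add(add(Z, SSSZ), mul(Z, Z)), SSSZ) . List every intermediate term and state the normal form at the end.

Answer: normal form = S^9(Z)  (in 22 steps)

Working:
  start: mul(add(add(Z, SSSZ), mul(Z, Z)), SSSZ)
  step 1: mul(add(SSSZ, mul(Z, Z)), SSSZ)
  step 2: mul(S(add(SSZ, mul(Z, Z))), SSSZ)
  step 3: add(SSSZ, mul(add(SSZ, mul(Z, Z)), SSSZ))
  step 4: S(add(SSZ, mul(add(SSZ, mul(Z, Z)), SSSZ)))
  step 5: S(S(add(SZ, mul(add(SSZ, mul(Z, Z)), SSSZ))))
  step 6: S(S(S(add(Z, mul(add(SSZ, mul(Z, Z)), SSSZ)))))
  step 7: S(S(S(mul(add(SSZ, mul(Z, Z)), SSSZ))))
  step 8: S(S(S(mul(S(add(SZ, mul(Z, Z))), SSSZ))))
  step 9: S(S(S(add(SSSZ, mul(add(SZ, mul(Z, Z)), SSSZ)))))
  step 10: S(S(S(S(add(SSZ, mul(add(SZ, mul(Z, Z)), SSSZ))))))
  step 11: S(S(S(S(S(add(SZ, mul(add(SZ, mul(Z, Z)), SSSZ)))))))
  step 12: S(S(S(S(S(S(add(Z, mul(add(SZ, mul(Z, Z)), SSSZ))))))))
  step 13: S(S(S(S(S(S(mul(add(SZ, mul(Z, Z)), SSSZ)))))))
  step 14: S(S(S(S(S(S(mul(S(add(Z, mul(Z, Z))), SSSZ)))))))
  step 15: S(S(S(S(S(S(add(SSSZ, mul(add(Z, mul(Z, Z)), SSSZ))))))))
  step 16: S(S(S(S(S(S(S(add(SSZ, mul(add(Z, mul(Z, Z)), SSSZ)))))))))
  step 17: S(S(S(S(S(S(S(S(add(SZ, mul(add(Z, mul(Z, Z)), SSSZ))))))))))
  step 18: S(S(S(S(S(S(S(S(S(add(Z, mul(add(Z, mul(Z, Z)), SSSZ)))))))))))
  step 19: S(S(S(S(S(S(S(S(S(mul(add(Z, mul(Z, Z)), SSSZ))))))))))
  step 20: S(S(S(S(S(S(S(S(S(mul(mul(Z, Z), SSSZ))))))))))
  step 21: S(S(S(S(S(S(S(S(S(mul(Z, SSSZ))))))))))
  step 22: S^9(Z)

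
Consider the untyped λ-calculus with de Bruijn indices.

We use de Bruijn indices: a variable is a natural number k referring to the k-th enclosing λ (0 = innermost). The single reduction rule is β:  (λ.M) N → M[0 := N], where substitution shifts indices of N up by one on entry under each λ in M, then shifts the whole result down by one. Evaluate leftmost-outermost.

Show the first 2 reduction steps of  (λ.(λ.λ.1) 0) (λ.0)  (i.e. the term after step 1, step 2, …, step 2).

  start: (λ.(λ.λ.1) 0) (λ.0)
  [1] (λ.λ.1) (λ.0)
  [2] λ.λ.0

Answer: after 2 steps: λ.λ.0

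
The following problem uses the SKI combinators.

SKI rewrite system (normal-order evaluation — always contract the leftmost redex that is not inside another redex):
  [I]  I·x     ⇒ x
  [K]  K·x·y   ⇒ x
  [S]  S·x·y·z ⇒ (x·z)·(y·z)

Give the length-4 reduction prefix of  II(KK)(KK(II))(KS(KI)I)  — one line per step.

  start: II(KK)(KK(II))(KS(KI)I)
  →1  I(KK)(KK(II))(KS(KI)I)
  →2  KK(KK(II))(KS(KI)I)
  →3  K(KS(KI)I)
  →4  K(SI)

Answer: after 4 steps: K(SI)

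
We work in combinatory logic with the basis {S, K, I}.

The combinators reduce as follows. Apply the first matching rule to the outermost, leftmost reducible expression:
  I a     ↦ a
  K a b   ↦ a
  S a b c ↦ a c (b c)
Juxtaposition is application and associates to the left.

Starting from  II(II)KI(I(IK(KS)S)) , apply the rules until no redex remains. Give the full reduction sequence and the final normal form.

  start: II(II)KI(I(IK(KS)S))
  →1  I(II)KI(I(IK(KS)S))
  →2  IIKI(I(IK(KS)S))
  →3  IKI(I(IK(KS)S))
  →4  KI(I(IK(KS)S))
  →5  I

Answer: normal form = I  (in 5 steps)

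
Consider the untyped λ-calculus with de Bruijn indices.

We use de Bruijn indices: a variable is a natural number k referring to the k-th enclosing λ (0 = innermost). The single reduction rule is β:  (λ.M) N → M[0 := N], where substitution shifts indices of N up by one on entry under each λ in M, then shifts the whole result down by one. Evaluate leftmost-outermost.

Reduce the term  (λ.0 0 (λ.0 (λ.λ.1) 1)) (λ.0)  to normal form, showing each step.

  start: (λ.0 0 (λ.0 (λ.λ.1) 1)) (λ.0)
  [1] (λ.0) (λ.0) (λ.0 (λ.λ.1) (λ.0))
  [2] (λ.0) (λ.0 (λ.λ.1) (λ.0))
  [3] λ.0 (λ.λ.1) (λ.0)

Answer: normal form = λ.0 (λ.λ.1) (λ.0)  (in 3 steps)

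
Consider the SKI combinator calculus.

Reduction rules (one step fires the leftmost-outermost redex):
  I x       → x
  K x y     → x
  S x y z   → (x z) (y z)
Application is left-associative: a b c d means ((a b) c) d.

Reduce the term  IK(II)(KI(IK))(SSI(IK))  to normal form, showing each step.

  start: IK(II)(KI(IK))(SSI(IK))
  →1  K(II)(KI(IK))(SSI(IK))
  →2  II(SSI(IK))
  →3  I(SSI(IK))
  →4  SSI(IK)
  →5  S(IK)(I(IK))
  →6  SK(I(IK))
  →7  SK(IK)
  →8  SKK

Answer: normal form = SKK  (in 8 steps)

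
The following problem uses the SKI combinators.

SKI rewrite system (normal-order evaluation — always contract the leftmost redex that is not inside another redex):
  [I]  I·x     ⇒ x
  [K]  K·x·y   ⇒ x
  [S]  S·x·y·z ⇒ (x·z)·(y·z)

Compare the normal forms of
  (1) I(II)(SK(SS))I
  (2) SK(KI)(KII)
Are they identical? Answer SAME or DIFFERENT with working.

Answer: SAME — A ⇓ I, B ⇓ I

Derivation:
Term A:
  start: I(II)(SK(SS))I
  →1  II(SK(SS))I
  →2  I(SK(SS))I
  →3  SK(SS)I
  →4  KI(SSI)
  →5  I

Term B:
  start: SK(KI)(KII)
  →1  K(KII)(KI(KII))
  →2  KII
  →3  I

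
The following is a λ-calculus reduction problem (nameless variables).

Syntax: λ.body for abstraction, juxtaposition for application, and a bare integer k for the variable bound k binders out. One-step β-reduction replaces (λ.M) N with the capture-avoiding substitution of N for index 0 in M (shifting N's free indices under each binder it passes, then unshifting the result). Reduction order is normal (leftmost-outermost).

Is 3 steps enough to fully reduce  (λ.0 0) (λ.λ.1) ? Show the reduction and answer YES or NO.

  start: (λ.0 0) (λ.λ.1)
  →1  (λ.λ.1) (λ.λ.1)
  →2  λ.λ.λ.1

Answer: YES — reaches normal form λ.λ.λ.1 in 2 ≤ 3 steps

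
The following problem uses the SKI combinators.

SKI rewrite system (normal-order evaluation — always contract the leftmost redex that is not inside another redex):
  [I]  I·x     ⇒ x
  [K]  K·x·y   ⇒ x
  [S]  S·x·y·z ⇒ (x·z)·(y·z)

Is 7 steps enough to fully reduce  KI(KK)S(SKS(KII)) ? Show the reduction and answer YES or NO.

Answer: YES — reaches normal form SI in 5 ≤ 7 steps

Derivation:
  start: KI(KK)S(SKS(KII))
  step 1: IS(SKS(KII))
  step 2: S(SKS(KII))
  step 3: S(K(KII)(S(KII)))
  step 4: S(KII)
  step 5: SI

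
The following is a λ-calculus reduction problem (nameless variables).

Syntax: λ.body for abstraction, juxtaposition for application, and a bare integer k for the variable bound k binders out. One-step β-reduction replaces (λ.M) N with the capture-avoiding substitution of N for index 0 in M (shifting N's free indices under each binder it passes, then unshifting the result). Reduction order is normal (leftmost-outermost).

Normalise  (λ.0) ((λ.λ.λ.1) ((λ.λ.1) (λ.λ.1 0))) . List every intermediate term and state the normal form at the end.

Answer: normal form = λ.λ.1  (in 2 steps)

Derivation:
  start: (λ.0) ((λ.λ.λ.1) ((λ.λ.1) (λ.λ.1 0)))
  [1] (λ.λ.λ.1) ((λ.λ.1) (λ.λ.1 0))
  [2] λ.λ.1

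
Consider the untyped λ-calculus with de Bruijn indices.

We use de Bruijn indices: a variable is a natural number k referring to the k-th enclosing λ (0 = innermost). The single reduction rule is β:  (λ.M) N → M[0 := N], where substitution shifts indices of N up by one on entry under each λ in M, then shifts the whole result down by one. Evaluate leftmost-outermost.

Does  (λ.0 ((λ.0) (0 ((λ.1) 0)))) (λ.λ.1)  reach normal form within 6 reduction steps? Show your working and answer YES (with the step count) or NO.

Answer: YES — reaches normal form λ.λ.λ.λ.1 in 5 ≤ 6 steps

Derivation:
  start: (λ.0 ((λ.0) (0 ((λ.1) 0)))) (λ.λ.1)
  →1  (λ.λ.1) ((λ.0) ((λ.λ.1) ((λ.λ.λ.1) (λ.λ.1))))
  →2  λ.(λ.0) ((λ.λ.1) ((λ.λ.λ.1) (λ.λ.1)))
  →3  λ.(λ.λ.1) ((λ.λ.λ.1) (λ.λ.1))
  →4  λ.λ.(λ.λ.λ.1) (λ.λ.1)
  →5  λ.λ.λ.λ.1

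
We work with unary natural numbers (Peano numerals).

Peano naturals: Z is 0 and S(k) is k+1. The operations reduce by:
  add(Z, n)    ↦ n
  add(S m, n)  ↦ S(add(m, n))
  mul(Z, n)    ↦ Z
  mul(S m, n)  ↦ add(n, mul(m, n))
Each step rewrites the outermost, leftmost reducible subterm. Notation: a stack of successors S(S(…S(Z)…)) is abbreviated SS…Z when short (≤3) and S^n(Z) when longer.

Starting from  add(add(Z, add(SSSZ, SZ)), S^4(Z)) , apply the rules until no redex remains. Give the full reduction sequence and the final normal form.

  start: add(add(Z, add(SSSZ, SZ)), S^4(Z))
  [1] add(add(SSSZ, SZ), S^4(Z))
  [2] add(S(add(SSZ, SZ)), S^4(Z))
  [3] S(add(add(SSZ, SZ), S^4(Z)))
  [4] S(add(S(add(SZ, SZ)), S^4(Z)))
  [5] S(S(add(add(SZ, SZ), S^4(Z))))
  [6] S(S(add(S(add(Z, SZ)), S^4(Z))))
  [7] S(S(S(add(add(Z, SZ), S^4(Z)))))
  [8] S(S(S(add(SZ, S^4(Z)))))
  [9] S(S(S(S(add(Z, S^4(Z))))))
  [10] S^8(Z)

Answer: normal form = S^8(Z)  (in 10 steps)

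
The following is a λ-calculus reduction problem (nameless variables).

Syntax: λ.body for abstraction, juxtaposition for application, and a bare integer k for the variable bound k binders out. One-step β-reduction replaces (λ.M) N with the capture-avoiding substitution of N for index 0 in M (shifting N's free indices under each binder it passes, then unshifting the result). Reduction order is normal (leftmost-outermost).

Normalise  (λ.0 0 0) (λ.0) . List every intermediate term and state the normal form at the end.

  start: (λ.0 0 0) (λ.0)
  step 1: (λ.0) (λ.0) (λ.0)
  step 2: (λ.0) (λ.0)
  step 3: λ.0

Answer: normal form = λ.0  (in 3 steps)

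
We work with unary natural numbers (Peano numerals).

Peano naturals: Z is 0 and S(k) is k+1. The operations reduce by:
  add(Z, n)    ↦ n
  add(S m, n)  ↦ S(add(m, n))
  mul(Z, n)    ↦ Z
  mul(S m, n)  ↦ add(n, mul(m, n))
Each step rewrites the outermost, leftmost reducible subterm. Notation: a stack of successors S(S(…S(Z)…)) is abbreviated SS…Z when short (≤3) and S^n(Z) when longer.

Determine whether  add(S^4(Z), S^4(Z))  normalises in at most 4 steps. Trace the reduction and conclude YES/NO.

Answer: NO — after 4 steps the term is S(S(S(S(add(Z, S^4(Z)))))), not yet normal

Derivation:
  start: add(S^4(Z), S^4(Z))
  [1] S(add(SSSZ, S^4(Z)))
  [2] S(S(add(SSZ, S^4(Z))))
  [3] S(S(S(add(SZ, S^4(Z)))))
  [4] S(S(S(S(add(Z, S^4(Z))))))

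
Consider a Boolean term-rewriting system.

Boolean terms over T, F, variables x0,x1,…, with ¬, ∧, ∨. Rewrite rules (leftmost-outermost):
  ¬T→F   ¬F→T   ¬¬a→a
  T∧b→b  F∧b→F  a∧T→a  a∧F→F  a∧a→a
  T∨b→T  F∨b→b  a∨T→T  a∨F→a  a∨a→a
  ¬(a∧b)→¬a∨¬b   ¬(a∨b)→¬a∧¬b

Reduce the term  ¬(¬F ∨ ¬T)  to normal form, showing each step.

Answer: normal form = F  (in 3 steps)

Working:
  start: ¬(¬F ∨ ¬T)
  step 1: ¬¬F ∧ ¬¬T
  step 2: F ∧ ¬¬T
  step 3: F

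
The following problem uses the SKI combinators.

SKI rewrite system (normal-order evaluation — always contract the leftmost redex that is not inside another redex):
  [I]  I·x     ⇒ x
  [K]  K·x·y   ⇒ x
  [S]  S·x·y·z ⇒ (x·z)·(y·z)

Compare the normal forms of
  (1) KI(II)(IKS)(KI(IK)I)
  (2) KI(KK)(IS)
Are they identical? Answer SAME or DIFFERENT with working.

Answer: SAME — A ⇓ S, B ⇓ S

Working:
Term A:
  start: KI(II)(IKS)(KI(IK)I)
  →1  I(IKS)(KI(IK)I)
  →2  IKS(KI(IK)I)
  →3  KS(KI(IK)I)
  →4  S

Term B:
  start: KI(KK)(IS)
  →1  I(IS)
  →2  IS
  →3  S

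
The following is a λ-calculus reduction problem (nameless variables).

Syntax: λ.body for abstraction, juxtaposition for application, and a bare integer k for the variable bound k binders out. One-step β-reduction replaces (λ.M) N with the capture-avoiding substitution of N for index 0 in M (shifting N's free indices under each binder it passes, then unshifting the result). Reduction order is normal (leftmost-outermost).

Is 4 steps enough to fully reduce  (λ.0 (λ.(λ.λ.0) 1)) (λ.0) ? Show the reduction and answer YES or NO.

Answer: YES — reaches normal form λ.λ.0 in 3 ≤ 4 steps

Working:
  start: (λ.0 (λ.(λ.λ.0) 1)) (λ.0)
  [1] (λ.0) (λ.(λ.λ.0) (λ.0))
  [2] λ.(λ.λ.0) (λ.0)
  [3] λ.λ.0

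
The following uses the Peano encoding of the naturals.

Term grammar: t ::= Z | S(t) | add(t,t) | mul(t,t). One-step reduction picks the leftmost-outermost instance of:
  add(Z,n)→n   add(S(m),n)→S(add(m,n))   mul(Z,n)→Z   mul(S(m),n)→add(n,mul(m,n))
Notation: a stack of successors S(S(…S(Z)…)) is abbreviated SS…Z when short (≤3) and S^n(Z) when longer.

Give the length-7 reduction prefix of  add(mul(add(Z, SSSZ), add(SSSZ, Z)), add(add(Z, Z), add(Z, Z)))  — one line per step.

  start: add(mul(add(Z, SSSZ), add(SSSZ, Z)), add(add(Z, Z), add(Z, Z)))
  step 1: add(mul(SSSZ, add(SSSZ, Z)), add(add(Z, Z), add(Z, Z)))
  step 2: add(add(add(SSSZ, Z), mul(SSZ, add(SSSZ, Z))), add(add(Z, Z), add(Z, Z)))
  step 3: add(add(S(add(SSZ, Z)), mul(SSZ, add(SSSZ, Z))), add(add(Z, Z), add(Z, Z)))
  step 4: add(S(add(add(SSZ, Z), mul(SSZ, add(SSSZ, Z)))), add(add(Z, Z), add(Z, Z)))
  step 5: S(add(add(add(SSZ, Z), mul(SSZ, add(SSSZ, Z))), add(add(Z, Z), add(Z, Z))))
  step 6: S(add(add(S(add(SZ, Z)), mul(SSZ, add(SSSZ, Z))), add(add(Z, Z), add(Z, Z))))
  step 7: S(add(S(add(add(SZ, Z), mul(SSZ, add(SSSZ, Z)))), add(add(Z, Z), add(Z, Z))))

Answer: after 7 steps: S(add(S(add(add(SZ, Z), mul(SSZ, add(SSSZ, Z)))), add(add(Z, Z), add(Z, Z))))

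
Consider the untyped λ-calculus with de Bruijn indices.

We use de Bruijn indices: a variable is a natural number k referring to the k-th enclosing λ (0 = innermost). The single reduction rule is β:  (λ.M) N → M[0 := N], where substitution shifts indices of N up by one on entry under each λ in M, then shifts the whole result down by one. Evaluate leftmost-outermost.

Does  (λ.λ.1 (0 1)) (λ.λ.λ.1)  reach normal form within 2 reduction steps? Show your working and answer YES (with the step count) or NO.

Answer: YES — reaches normal form λ.λ.λ.1 in 2 ≤ 2 steps

Reduction:
  start: (λ.λ.1 (0 1)) (λ.λ.λ.1)
  [1] λ.(λ.λ.λ.1) (0 (λ.λ.λ.1))
  [2] λ.λ.λ.1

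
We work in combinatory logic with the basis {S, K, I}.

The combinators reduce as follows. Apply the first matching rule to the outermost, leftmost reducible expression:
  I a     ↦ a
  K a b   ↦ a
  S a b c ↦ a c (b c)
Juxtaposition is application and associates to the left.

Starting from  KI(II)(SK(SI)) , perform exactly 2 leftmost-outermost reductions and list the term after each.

Answer: after 2 steps: SK(SI)

Reduction:
  start: KI(II)(SK(SI))
  [1] I(SK(SI))
  [2] SK(SI)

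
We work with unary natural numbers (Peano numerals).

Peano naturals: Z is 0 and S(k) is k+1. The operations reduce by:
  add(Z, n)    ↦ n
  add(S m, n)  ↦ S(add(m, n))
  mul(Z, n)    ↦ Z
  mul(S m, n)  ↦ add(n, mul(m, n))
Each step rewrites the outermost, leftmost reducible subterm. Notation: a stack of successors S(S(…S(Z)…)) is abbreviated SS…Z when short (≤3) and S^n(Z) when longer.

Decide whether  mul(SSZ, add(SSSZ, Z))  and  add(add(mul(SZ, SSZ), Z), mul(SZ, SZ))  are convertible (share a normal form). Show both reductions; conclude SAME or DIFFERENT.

Answer: DIFFERENT — A ⇓ S^6(Z), B ⇓ SSSZ

Working:
Term A:
  start: mul(SSZ, add(SSSZ, Z))
  [1] add(add(SSSZ, Z), mul(SZ, add(SSSZ, Z)))
  [2] add(S(add(SSZ, Z)), mul(SZ, add(SSSZ, Z)))
  [3] S(add(add(SSZ, Z), mul(SZ, add(SSSZ, Z))))
  [4] S(add(S(add(SZ, Z)), mul(SZ, add(SSSZ, Z))))
  [5] S(S(add(add(SZ, Z), mul(SZ, add(SSSZ, Z)))))
  [6] S(S(add(S(add(Z, Z)), mul(SZ, add(SSSZ, Z)))))
  [7] S(S(S(add(add(Z, Z), mul(SZ, add(SSSZ, Z))))))
  [8] S(S(S(add(Z, mul(SZ, add(SSSZ, Z))))))
  [9] S(S(S(mul(SZ, add(SSSZ, Z)))))
  [10] S(S(S(add(add(SSSZ, Z), mul(Z, add(SSSZ, Z))))))
  [11] S(S(S(add(S(add(SSZ, Z)), mul(Z, add(SSSZ, Z))))))
  [12] S(S(S(S(add(add(SSZ, Z), mul(Z, add(SSSZ, Z)))))))
  [13] S(S(S(S(add(S(add(SZ, Z)), mul(Z, add(SSSZ, Z)))))))
  [14] S(S(S(S(S(add(add(SZ, Z), mul(Z, add(SSSZ, Z))))))))
  [15] S(S(S(S(S(add(S(add(Z, Z)), mul(Z, add(SSSZ, Z))))))))
  [16] S(S(S(S(S(S(add(add(Z, Z), mul(Z, add(SSSZ, Z)))))))))
  [17] S(S(S(S(S(S(add(Z, mul(Z, add(SSSZ, Z)))))))))
  [18] S(S(S(S(S(S(mul(Z, add(SSSZ, Z))))))))
  [19] S^6(Z)

Term B:
  start: add(add(mul(SZ, SSZ), Z), mul(SZ, SZ))
  [1] add(add(add(SSZ, mul(Z, SSZ)), Z), mul(SZ, SZ))
  [2] add(add(S(add(SZ, mul(Z, SSZ))), Z), mul(SZ, SZ))
  [3] add(S(add(add(SZ, mul(Z, SSZ)), Z)), mul(SZ, SZ))
  [4] S(add(add(add(SZ, mul(Z, SSZ)), Z), mul(SZ, SZ)))
  [5] S(add(add(S(add(Z, mul(Z, SSZ))), Z), mul(SZ, SZ)))
  [6] S(add(S(add(add(Z, mul(Z, SSZ)), Z)), mul(SZ, SZ)))
  [7] S(S(add(add(add(Z, mul(Z, SSZ)), Z), mul(SZ, SZ))))
  [8] S(S(add(add(mul(Z, SSZ), Z), mul(SZ, SZ))))
  [9] S(S(add(add(Z, Z), mul(SZ, SZ))))
  [10] S(S(add(Z, mul(SZ, SZ))))
  [11] S(S(mul(SZ, SZ)))
  [12] S(S(add(SZ, mul(Z, SZ))))
  [13] S(S(S(add(Z, mul(Z, SZ)))))
  [14] S(S(S(mul(Z, SZ))))
  [15] SSSZ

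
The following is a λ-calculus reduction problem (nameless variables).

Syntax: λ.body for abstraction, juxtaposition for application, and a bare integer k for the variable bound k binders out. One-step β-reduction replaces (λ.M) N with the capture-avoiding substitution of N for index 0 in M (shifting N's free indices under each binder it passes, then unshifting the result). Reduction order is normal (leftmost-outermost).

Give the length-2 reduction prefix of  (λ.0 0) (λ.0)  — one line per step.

Answer: after 2 steps: λ.0

Working:
  start: (λ.0 0) (λ.0)
  step 1: (λ.0) (λ.0)
  step 2: λ.0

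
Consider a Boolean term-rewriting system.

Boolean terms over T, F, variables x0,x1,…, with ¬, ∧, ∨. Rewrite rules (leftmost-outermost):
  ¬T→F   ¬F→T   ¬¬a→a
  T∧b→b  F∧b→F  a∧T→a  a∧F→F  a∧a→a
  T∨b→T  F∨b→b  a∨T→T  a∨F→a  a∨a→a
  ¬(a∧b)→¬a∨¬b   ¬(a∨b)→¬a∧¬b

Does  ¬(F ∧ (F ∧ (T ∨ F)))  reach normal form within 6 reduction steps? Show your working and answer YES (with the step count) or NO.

Answer: YES — reaches normal form T in 3 ≤ 6 steps

Reduction:
  start: ¬(F ∧ (F ∧ (T ∨ F)))
  [1] ¬F ∨ ¬(F ∧ (T ∨ F))
  [2] T ∨ ¬(F ∧ (T ∨ F))
  [3] T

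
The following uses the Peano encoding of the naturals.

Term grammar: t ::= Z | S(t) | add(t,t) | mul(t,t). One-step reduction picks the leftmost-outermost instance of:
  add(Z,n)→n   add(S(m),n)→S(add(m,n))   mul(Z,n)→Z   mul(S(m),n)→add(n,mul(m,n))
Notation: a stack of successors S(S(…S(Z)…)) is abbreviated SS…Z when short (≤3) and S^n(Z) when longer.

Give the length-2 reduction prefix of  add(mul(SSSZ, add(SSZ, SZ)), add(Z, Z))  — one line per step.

  start: add(mul(SSSZ, add(SSZ, SZ)), add(Z, Z))
  step 1: add(add(add(SSZ, SZ), mul(SSZ, add(SSZ, SZ))), add(Z, Z))
  step 2: add(add(S(add(SZ, SZ)), mul(SSZ, add(SSZ, SZ))), add(Z, Z))

Answer: after 2 steps: add(add(S(add(SZ, SZ)), mul(SSZ, add(SSZ, SZ))), add(Z, Z))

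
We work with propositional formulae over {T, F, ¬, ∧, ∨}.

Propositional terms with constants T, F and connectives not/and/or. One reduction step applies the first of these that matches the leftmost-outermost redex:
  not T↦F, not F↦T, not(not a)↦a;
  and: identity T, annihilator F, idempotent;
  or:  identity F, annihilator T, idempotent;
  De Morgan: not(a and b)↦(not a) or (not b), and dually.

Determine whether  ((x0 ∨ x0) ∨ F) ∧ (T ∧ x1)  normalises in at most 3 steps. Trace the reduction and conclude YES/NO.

  start: ((x0 ∨ x0) ∨ F) ∧ (T ∧ x1)
  [1] (x0 ∨ x0) ∧ (T ∧ x1)
  [2] x0 ∧ (T ∧ x1)
  [3] x0 ∧ x1

Answer: YES — reaches normal form x0 ∧ x1 in 3 ≤ 3 steps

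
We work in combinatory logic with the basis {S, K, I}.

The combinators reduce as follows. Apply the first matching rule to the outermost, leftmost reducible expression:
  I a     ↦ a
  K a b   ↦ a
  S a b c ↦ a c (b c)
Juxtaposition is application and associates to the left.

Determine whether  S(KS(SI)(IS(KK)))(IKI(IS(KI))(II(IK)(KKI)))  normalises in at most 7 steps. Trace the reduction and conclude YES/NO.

Answer: NO — after 7 steps the term is S(S(S(KK)))(IK(KKI)), not yet normal

Working:
  start: S(KS(SI)(IS(KK)))(IKI(IS(KI))(II(IK)(KKI)))
  →1  S(S(IS(KK)))(IKI(IS(KI))(II(IK)(KKI)))
  →2  S(S(S(KK)))(IKI(IS(KI))(II(IK)(KKI)))
  →3  S(S(S(KK)))(KI(IS(KI))(II(IK)(KKI)))
  →4  S(S(S(KK)))(I(II(IK)(KKI)))
  →5  S(S(S(KK)))(II(IK)(KKI))
  →6  S(S(S(KK)))(I(IK)(KKI))
  →7  S(S(S(KK)))(IK(KKI))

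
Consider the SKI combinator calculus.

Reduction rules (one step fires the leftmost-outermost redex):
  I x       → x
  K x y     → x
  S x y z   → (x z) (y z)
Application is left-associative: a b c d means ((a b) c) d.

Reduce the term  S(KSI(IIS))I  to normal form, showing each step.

Answer: normal form = S(SS)I  (in 3 steps)

Working:
  start: S(KSI(IIS))I
  step 1: S(S(IIS))I
  step 2: S(S(IS))I
  step 3: S(SS)I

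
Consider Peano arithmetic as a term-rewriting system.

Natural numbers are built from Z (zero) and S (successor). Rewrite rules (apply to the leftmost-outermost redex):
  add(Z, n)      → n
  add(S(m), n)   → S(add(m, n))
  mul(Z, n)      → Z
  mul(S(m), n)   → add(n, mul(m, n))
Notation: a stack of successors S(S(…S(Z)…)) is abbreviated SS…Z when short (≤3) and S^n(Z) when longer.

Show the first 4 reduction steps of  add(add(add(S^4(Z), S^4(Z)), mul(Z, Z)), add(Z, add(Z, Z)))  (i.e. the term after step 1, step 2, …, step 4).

Answer: after 4 steps: S(add(add(S(add(SSZ, S^4(Z))), mul(Z, Z)), add(Z, add(Z, Z))))

Working:
  start: add(add(add(S^4(Z), S^4(Z)), mul(Z, Z)), add(Z, add(Z, Z)))
  →1  add(add(S(add(SSSZ, S^4(Z))), mul(Z, Z)), add(Z, add(Z, Z)))
  →2  add(S(add(add(SSSZ, S^4(Z)), mul(Z, Z))), add(Z, add(Z, Z)))
  →3  S(add(add(add(SSSZ, S^4(Z)), mul(Z, Z)), add(Z, add(Z, Z))))
  →4  S(add(add(S(add(SSZ, S^4(Z))), mul(Z, Z)), add(Z, add(Z, Z))))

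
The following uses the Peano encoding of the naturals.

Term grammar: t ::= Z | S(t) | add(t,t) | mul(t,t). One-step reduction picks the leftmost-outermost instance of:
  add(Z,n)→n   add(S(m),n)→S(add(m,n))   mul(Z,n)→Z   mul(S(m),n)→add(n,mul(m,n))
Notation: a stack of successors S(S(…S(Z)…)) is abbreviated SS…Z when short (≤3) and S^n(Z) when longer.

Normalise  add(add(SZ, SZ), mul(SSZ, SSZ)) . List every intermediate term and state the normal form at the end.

  start: add(add(SZ, SZ), mul(SSZ, SSZ))
  [1] add(S(add(Z, SZ)), mul(SSZ, SSZ))
  [2] S(add(add(Z, SZ), mul(SSZ, SSZ)))
  [3] S(add(SZ, mul(SSZ, SSZ)))
  [4] S(S(add(Z, mul(SSZ, SSZ))))
  [5] S(S(mul(SSZ, SSZ)))
  [6] S(S(add(SSZ, mul(SZ, SSZ))))
  [7] S(S(S(add(SZ, mul(SZ, SSZ)))))
  [8] S(S(S(S(add(Z, mul(SZ, SSZ))))))
  [9] S(S(S(S(mul(SZ, SSZ)))))
  [10] S(S(S(S(add(SSZ, mul(Z, SSZ))))))
  [11] S(S(S(S(S(add(SZ, mul(Z, SSZ)))))))
  [12] S(S(S(S(S(S(add(Z, mul(Z, SSZ))))))))
  [13] S(S(S(S(S(S(mul(Z, SSZ)))))))
  [14] S^6(Z)

Answer: normal form = S^6(Z)  (in 14 steps)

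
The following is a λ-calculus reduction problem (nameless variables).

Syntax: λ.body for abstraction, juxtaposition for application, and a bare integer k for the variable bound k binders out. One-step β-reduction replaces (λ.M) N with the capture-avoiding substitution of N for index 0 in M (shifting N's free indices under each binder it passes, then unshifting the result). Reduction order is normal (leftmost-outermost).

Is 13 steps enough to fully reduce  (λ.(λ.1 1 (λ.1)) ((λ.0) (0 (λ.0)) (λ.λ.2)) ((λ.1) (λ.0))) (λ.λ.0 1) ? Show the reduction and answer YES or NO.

Answer: YES — reaches normal form λ.λ.0 1 in 10 ≤ 13 steps

Working:
  start: (λ.(λ.1 1 (λ.1)) ((λ.0) (0 (λ.0)) (λ.λ.2)) ((λ.1) (λ.0))) (λ.λ.0 1)
  [1] (λ.(λ.λ.0 1) (λ.λ.0 1) (λ.1)) ((λ.0) ((λ.λ.0 1) (λ.0)) (λ.λ.λ.λ.0 1)) ((λ.λ.λ.0 1) (λ.0))
  [2] (λ.λ.0 1) (λ.λ.0 1) (λ.(λ.0) ((λ.λ.0 1) (λ.0)) (λ.λ.λ.λ.0 1)) ((λ.λ.λ.0 1) (λ.0))
  [3] (λ.0 (λ.λ.0 1)) (λ.(λ.0) ((λ.λ.0 1) (λ.0)) (λ.λ.λ.λ.0 1)) ((λ.λ.λ.0 1) (λ.0))
  [4] (λ.(λ.0) ((λ.λ.0 1) (λ.0)) (λ.λ.λ.λ.0 1)) (λ.λ.0 1) ((λ.λ.λ.0 1) (λ.0))
  [5] (λ.0) ((λ.λ.0 1) (λ.0)) (λ.λ.λ.λ.0 1) ((λ.λ.λ.0 1) (λ.0))
  [6] (λ.λ.0 1) (λ.0) (λ.λ.λ.λ.0 1) ((λ.λ.λ.0 1) (λ.0))
  [7] (λ.0 (λ.0)) (λ.λ.λ.λ.0 1) ((λ.λ.λ.0 1) (λ.0))
  [8] (λ.λ.λ.λ.0 1) (λ.0) ((λ.λ.λ.0 1) (λ.0))
  [9] (λ.λ.λ.0 1) ((λ.λ.λ.0 1) (λ.0))
  [10] λ.λ.0 1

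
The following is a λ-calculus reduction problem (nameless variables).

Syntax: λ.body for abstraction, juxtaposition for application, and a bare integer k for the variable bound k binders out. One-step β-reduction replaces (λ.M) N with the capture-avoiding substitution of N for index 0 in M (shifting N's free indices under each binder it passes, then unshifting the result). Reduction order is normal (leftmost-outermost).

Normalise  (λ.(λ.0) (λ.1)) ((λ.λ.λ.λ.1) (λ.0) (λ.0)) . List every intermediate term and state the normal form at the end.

  start: (λ.(λ.0) (λ.1)) ((λ.λ.λ.λ.1) (λ.0) (λ.0))
  step 1: (λ.0) (λ.(λ.λ.λ.λ.1) (λ.0) (λ.0))
  step 2: λ.(λ.λ.λ.λ.1) (λ.0) (λ.0)
  step 3: λ.(λ.λ.λ.1) (λ.0)
  step 4: λ.λ.λ.1

Answer: normal form = λ.λ.λ.1  (in 4 steps)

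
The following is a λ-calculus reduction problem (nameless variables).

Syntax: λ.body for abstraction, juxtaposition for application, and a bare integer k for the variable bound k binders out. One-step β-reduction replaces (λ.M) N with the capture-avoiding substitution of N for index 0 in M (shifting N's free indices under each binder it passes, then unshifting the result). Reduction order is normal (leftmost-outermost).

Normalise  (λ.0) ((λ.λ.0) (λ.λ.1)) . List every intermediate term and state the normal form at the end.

Answer: normal form = λ.0  (in 2 steps)

Working:
  start: (λ.0) ((λ.λ.0) (λ.λ.1))
  →1  (λ.λ.0) (λ.λ.1)
  →2  λ.0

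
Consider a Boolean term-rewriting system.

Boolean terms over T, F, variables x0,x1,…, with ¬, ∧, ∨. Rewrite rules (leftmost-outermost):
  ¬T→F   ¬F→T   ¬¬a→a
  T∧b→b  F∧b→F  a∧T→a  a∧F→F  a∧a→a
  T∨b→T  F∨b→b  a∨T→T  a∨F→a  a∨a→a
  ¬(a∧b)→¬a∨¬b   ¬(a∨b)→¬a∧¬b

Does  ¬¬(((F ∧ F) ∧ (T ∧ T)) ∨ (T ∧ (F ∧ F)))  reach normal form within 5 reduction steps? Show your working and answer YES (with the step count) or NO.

Answer: NO — after 5 steps the term is F ∧ F, not yet normal

Working:
  start: ¬¬(((F ∧ F) ∧ (T ∧ T)) ∨ (T ∧ (F ∧ F)))
  [1] ((F ∧ F) ∧ (T ∧ T)) ∨ (T ∧ (F ∧ F))
  [2] (F ∧ (T ∧ T)) ∨ (T ∧ (F ∧ F))
  [3] F ∨ (T ∧ (F ∧ F))
  [4] T ∧ (F ∧ F)
  [5] F ∧ F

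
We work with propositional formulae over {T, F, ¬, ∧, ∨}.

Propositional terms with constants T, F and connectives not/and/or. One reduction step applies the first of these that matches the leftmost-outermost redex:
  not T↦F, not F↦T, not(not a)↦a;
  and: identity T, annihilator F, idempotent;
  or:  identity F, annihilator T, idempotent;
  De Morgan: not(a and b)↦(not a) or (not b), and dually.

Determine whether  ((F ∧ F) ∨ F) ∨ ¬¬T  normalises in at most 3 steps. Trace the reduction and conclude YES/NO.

  start: ((F ∧ F) ∨ F) ∨ ¬¬T
  [1] (F ∧ F) ∨ ¬¬T
  [2] F ∨ ¬¬T
  [3] ¬¬T

Answer: NO — after 3 steps the term is ¬¬T, not yet normal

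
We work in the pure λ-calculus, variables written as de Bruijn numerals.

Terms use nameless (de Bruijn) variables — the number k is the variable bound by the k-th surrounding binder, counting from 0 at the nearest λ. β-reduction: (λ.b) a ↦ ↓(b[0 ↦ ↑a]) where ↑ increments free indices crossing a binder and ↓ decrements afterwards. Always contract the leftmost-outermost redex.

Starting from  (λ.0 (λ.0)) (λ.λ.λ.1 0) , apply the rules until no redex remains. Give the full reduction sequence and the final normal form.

Answer: normal form = λ.λ.1 0  (in 2 steps)

Derivation:
  start: (λ.0 (λ.0)) (λ.λ.λ.1 0)
  →1  (λ.λ.λ.1 0) (λ.0)
  →2  λ.λ.1 0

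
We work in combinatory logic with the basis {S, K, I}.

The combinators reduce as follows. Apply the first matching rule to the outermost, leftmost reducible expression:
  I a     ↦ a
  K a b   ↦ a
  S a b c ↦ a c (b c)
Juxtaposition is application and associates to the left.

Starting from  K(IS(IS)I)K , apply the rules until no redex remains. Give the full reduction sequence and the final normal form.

Answer: normal form = SSI  (in 3 steps)

Derivation:
  start: K(IS(IS)I)K
  step 1: IS(IS)I
  step 2: S(IS)I
  step 3: SSI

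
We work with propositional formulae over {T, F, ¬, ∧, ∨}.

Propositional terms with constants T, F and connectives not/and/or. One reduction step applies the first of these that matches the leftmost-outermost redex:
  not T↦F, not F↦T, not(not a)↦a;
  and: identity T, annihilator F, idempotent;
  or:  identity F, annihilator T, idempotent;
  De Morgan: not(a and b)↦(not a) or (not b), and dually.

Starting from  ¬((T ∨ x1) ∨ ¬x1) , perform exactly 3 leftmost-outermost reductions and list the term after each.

Answer: after 3 steps: (F ∧ ¬x1) ∧ ¬¬x1

Reduction:
  start: ¬((T ∨ x1) ∨ ¬x1)
  →1  ¬(T ∨ x1) ∧ ¬¬x1
  →2  (¬T ∧ ¬x1) ∧ ¬¬x1
  →3  (F ∧ ¬x1) ∧ ¬¬x1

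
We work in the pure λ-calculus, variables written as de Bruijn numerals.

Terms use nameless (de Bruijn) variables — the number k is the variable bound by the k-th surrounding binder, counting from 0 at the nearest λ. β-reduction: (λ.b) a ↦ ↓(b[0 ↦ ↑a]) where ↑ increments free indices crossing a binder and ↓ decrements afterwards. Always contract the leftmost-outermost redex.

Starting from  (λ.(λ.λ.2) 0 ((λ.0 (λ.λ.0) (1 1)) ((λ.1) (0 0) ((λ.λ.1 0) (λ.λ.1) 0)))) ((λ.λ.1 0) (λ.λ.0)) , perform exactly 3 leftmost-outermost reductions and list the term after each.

Answer: after 3 steps: (λ.λ.1 0) (λ.λ.0)

Working:
  start: (λ.(λ.λ.2) 0 ((λ.0 (λ.λ.0) (1 1)) ((λ.1) (0 0) ((λ.λ.1 0) (λ.λ.1) 0)))) ((λ.λ.1 0) (λ.λ.0))
  →1  (λ.λ.(λ.λ.1 0) (λ.λ.0)) ((λ.λ.1 0) (λ.λ.0)) ((λ.0 (λ.λ.0) ((λ.λ.1 0) (λ.λ.0) ((λ.λ.1 0) (λ.λ.0)))) ((λ.(λ.λ.1 0) (λ.λ.0)) ((λ.λ.1 0) (λ.λ.0) ((λ.λ.1 0) (λ.λ.0))) ((λ.λ.1 0) (λ.λ.1) ((λ.λ.1 0) (λ.λ.0)))))
  →2  (λ.(λ.λ.1 0) (λ.λ.0)) ((λ.0 (λ.λ.0) ((λ.λ.1 0) (λ.λ.0) ((λ.λ.1 0) (λ.λ.0)))) ((λ.(λ.λ.1 0) (λ.λ.0)) ((λ.λ.1 0) (λ.λ.0) ((λ.λ.1 0) (λ.λ.0))) ((λ.λ.1 0) (λ.λ.1) ((λ.λ.1 0) (λ.λ.0)))))
  →3  (λ.λ.1 0) (λ.λ.0)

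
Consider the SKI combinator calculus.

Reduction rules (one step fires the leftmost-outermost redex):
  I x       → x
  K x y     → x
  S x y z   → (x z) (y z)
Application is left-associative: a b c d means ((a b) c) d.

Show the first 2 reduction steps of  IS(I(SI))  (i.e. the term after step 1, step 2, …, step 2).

  start: IS(I(SI))
  step 1: S(I(SI))
  step 2: S(SI)

Answer: after 2 steps: S(SI)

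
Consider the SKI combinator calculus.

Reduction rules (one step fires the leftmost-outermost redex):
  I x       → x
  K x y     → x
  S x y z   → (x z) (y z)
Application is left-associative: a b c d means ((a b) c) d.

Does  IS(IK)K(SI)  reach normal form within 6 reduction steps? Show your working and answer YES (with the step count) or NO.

  start: IS(IK)K(SI)
  step 1: S(IK)K(SI)
  step 2: IK(SI)(K(SI))
  step 3: K(SI)(K(SI))
  step 4: SI

Answer: YES — reaches normal form SI in 4 ≤ 6 steps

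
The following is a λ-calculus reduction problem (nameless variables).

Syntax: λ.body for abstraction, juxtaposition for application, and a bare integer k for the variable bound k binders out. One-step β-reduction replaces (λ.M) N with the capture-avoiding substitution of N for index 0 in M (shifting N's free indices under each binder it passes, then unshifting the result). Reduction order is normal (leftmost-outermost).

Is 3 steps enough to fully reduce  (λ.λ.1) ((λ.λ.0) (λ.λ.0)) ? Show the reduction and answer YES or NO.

  start: (λ.λ.1) ((λ.λ.0) (λ.λ.0))
  →1  λ.(λ.λ.0) (λ.λ.0)
  →2  λ.λ.0

Answer: YES — reaches normal form λ.λ.0 in 2 ≤ 3 steps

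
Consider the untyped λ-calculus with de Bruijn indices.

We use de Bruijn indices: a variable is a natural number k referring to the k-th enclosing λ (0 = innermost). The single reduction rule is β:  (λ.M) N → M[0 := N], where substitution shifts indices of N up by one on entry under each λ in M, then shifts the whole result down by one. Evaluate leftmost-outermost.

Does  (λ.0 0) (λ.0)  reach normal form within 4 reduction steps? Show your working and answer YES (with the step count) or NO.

Answer: YES — reaches normal form λ.0 in 2 ≤ 4 steps

Working:
  start: (λ.0 0) (λ.0)
  →1  (λ.0) (λ.0)
  →2  λ.0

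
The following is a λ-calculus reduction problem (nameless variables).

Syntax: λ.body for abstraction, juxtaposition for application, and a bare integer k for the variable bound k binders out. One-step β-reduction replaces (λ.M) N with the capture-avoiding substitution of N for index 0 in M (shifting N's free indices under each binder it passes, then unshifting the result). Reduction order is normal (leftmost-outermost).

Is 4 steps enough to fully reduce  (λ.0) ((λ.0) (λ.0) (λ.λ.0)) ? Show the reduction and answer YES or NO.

  start: (λ.0) ((λ.0) (λ.0) (λ.λ.0))
  [1] (λ.0) (λ.0) (λ.λ.0)
  [2] (λ.0) (λ.λ.0)
  [3] λ.λ.0

Answer: YES — reaches normal form λ.λ.0 in 3 ≤ 4 steps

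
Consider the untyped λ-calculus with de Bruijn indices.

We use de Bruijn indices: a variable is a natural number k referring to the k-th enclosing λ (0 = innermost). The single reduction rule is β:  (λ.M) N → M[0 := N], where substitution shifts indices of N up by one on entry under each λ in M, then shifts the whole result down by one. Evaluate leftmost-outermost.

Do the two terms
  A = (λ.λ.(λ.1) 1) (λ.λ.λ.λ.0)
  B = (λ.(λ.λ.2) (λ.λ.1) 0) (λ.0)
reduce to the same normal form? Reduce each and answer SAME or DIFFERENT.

Answer: SAME — A ⇓ λ.0, B ⇓ λ.0

Working:
Term A:
  start: (λ.λ.(λ.1) 1) (λ.λ.λ.λ.0)
  →1  λ.(λ.1) (λ.λ.λ.λ.0)
  →2  λ.0

Term B:
  start: (λ.(λ.λ.2) (λ.λ.1) 0) (λ.0)
  →1  (λ.λ.λ.0) (λ.λ.1) (λ.0)
  →2  (λ.λ.0) (λ.0)
  →3  λ.0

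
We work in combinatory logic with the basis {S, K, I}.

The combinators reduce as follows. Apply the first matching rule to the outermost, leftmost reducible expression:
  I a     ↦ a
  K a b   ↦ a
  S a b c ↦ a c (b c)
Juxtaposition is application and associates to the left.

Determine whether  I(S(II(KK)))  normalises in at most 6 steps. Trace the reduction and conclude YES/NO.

Answer: YES — reaches normal form S(KK) in 3 ≤ 6 steps

Derivation:
  start: I(S(II(KK)))
  →1  S(II(KK))
  →2  S(I(KK))
  →3  S(KK)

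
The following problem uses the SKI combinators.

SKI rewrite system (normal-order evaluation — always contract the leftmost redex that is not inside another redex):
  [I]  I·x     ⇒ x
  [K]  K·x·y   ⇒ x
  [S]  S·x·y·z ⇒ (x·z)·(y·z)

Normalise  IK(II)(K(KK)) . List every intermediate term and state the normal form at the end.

  start: IK(II)(K(KK))
  →1  K(II)(K(KK))
  →2  II
  →3  I

Answer: normal form = I  (in 3 steps)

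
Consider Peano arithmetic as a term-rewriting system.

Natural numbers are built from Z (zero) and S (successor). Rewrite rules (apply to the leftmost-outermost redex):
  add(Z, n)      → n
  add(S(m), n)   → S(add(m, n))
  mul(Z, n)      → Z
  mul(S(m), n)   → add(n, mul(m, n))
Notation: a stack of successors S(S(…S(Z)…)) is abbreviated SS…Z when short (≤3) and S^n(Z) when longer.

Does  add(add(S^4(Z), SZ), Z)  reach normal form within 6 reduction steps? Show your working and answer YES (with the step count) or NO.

  start: add(add(S^4(Z), SZ), Z)
  →1  add(S(add(SSSZ, SZ)), Z)
  →2  S(add(add(SSSZ, SZ), Z))
  →3  S(add(S(add(SSZ, SZ)), Z))
  →4  S(S(add(add(SSZ, SZ), Z)))
  →5  S(S(add(S(add(SZ, SZ)), Z)))
  →6  S(S(S(add(add(SZ, SZ), Z))))

Answer: NO — after 6 steps the term is S(S(S(add(add(SZ, SZ), Z)))), not yet normal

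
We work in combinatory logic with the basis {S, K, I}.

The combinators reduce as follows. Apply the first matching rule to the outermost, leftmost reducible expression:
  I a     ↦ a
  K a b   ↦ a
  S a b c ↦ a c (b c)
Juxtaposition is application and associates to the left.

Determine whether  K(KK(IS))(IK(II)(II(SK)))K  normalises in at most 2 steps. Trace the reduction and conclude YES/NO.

Answer: YES — reaches normal form KK in 2 ≤ 2 steps

Reduction:
  start: K(KK(IS))(IK(II)(II(SK)))K
  [1] KK(IS)K
  [2] KK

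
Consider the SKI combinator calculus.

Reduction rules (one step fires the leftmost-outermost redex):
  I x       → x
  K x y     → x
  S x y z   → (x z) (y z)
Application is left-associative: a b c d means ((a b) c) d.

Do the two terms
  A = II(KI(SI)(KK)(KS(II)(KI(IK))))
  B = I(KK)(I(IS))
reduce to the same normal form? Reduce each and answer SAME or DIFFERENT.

Answer: SAME — A ⇓ K, B ⇓ K

Reduction:
Term A:
  start: II(KI(SI)(KK)(KS(II)(KI(IK))))
  [1] I(KI(SI)(KK)(KS(II)(KI(IK))))
  [2] KI(SI)(KK)(KS(II)(KI(IK)))
  [3] I(KK)(KS(II)(KI(IK)))
  [4] KK(KS(II)(KI(IK)))
  [5] K

Term B:
  start: I(KK)(I(IS))
  [1] KK(I(IS))
  [2] K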